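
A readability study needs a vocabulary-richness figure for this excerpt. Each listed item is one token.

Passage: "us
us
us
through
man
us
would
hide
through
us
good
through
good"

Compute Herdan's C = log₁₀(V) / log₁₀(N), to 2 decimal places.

0.70

N = 13, V = 6.
log₁₀(V) = 0.778151, log₁₀(N) = 1.113943
C = 0.778151 / 1.113943 = 0.70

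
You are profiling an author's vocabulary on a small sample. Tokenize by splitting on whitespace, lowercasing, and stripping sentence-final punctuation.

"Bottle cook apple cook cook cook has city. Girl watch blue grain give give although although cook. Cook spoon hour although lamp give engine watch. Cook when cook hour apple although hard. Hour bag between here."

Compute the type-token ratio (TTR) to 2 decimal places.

0.56

N = 36 tokens, V = 20 types.
TTR = V / N = 20 / 36 = 0.56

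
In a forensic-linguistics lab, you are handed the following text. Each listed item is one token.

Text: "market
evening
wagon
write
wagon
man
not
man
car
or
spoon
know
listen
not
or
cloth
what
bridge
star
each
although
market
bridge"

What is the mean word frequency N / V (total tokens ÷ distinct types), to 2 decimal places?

1.35

N = 23 tokens, V = 17 types.
Mean frequency = N / V = 23 / 17 = 1.35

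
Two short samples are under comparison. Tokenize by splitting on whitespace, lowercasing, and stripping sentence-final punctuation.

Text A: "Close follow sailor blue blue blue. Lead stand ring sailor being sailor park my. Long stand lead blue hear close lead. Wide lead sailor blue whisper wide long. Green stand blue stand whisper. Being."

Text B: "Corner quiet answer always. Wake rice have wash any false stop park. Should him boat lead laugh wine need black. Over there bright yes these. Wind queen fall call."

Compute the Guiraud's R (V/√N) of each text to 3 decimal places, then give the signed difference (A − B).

-2.813

A: V=15, N=34, R=2.572
B: V=29, N=29, R=5.385
Difference = 2.572 − 5.385 = -2.813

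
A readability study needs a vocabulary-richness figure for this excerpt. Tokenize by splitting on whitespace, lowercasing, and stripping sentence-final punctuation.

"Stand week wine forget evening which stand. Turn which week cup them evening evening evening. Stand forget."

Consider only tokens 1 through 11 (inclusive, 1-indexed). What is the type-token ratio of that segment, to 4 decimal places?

0.7273

Segment tokens 1–11: stand, week, wine, forget, evening, which, stand, turn, which, week, cup
Segment N = 11, segment V = 8.
TTR = 8 / 11 = 0.7273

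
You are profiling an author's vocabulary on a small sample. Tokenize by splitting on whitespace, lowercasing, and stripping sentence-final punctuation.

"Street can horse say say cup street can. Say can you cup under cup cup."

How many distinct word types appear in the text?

7

Distinct types: {can, cup, horse, say, street, under, you}
V = 7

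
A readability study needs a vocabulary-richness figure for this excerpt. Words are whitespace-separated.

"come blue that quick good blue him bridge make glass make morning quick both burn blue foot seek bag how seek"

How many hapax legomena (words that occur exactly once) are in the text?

Frequencies: blue:3, quick:2, make:2, seek:2, come:1, that:1, good:1, him:1, bridge:1, glass:1, morning:1, both:1, burn:1, foot:1, bag:1, how:1
Hapax (freq=1): bag, both, bridge, burn, come, foot, glass, good, him, how, morning, that

12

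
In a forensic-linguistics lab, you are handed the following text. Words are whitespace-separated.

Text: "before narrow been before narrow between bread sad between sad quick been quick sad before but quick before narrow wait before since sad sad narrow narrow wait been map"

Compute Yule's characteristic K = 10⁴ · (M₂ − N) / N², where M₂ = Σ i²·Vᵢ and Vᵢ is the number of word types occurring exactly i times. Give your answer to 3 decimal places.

Frequencies: before:5, narrow:5, sad:5, been:3, quick:3, between:2, wait:2, bread:1, but:1, since:1, map:1
N = 29. Frequency spectrum: V_1=4, V_2=2, V_3=2, V_5=3
M₂ = 1²·4 + 2²·2 + 3²·2 + 5²·3 = 105
K = 10000 × (105 − 29) / 29² = 903.686

903.686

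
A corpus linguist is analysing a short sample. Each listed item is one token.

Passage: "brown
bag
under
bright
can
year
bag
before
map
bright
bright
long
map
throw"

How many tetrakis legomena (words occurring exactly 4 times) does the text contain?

0

Frequencies: bright:3, bag:2, map:2, brown:1, under:1, can:1, year:1, before:1, long:1, throw:1
Words with frequency 4: (none)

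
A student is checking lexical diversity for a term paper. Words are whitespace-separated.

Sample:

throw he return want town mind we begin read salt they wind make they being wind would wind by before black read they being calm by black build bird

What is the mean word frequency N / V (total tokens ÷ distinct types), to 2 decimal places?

1.38

N = 29 tokens, V = 21 types.
Mean frequency = N / V = 29 / 21 = 1.38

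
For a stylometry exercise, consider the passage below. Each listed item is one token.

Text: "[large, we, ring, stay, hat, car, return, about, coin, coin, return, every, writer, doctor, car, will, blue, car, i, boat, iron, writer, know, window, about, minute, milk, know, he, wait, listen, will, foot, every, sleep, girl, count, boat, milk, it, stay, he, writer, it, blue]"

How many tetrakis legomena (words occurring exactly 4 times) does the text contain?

0

Frequencies: car:3, writer:3, stay:2, return:2, about:2, coin:2, every:2, will:2, blue:2, boat:2, know:2, milk:2, he:2, it:2, large:1, we:1, ring:1, hat:1, doctor:1, i:1, … (9 more, each freq 1)
Words with frequency 4: (none)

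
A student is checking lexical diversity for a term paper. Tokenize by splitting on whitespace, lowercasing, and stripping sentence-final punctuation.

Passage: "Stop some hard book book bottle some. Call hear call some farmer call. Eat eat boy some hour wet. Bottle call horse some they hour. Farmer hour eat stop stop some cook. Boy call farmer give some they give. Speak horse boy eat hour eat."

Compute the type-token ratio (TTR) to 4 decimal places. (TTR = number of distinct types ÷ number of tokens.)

0.3778

N = 45 tokens, V = 17 types.
TTR = V / N = 17 / 45 = 0.3778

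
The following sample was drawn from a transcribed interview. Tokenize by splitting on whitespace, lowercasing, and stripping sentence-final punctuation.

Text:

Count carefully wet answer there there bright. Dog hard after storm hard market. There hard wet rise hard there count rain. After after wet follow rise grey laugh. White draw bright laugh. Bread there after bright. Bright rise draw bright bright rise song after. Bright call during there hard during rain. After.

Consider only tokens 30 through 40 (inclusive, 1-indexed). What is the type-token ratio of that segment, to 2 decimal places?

Segment tokens 30–40: draw, bright, laugh, bread, there, after, bright, bright, rise, draw, bright
Segment N = 11, segment V = 7.
TTR = 7 / 11 = 0.64

0.64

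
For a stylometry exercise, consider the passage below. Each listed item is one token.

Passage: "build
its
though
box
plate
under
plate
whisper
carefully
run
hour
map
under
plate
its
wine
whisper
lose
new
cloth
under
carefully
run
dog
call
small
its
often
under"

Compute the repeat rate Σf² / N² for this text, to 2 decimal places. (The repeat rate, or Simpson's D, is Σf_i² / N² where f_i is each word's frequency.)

0.07

Frequencies: under:4, its:3, plate:3, whisper:2, carefully:2, run:2, build:1, though:1, box:1, hour:1, map:1, wine:1, lose:1, new:1, cloth:1, dog:1, call:1, small:1, often:1
Σf² = 59; N² = 841
Repeat rate = 59 / 841 = 0.07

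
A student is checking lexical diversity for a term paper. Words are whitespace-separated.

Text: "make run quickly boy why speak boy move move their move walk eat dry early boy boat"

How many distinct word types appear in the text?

Distinct types: {boat, boy, dry, early, eat, make, move, quickly, run, speak, their, walk, why}
V = 13

13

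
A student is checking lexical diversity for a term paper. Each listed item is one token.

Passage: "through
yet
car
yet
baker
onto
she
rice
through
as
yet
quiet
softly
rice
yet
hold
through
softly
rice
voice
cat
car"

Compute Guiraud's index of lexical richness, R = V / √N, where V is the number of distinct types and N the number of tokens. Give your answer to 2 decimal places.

N = 22, V = 13.
√N = 4.690416
R = 13 / 4.690416 = 2.77

2.77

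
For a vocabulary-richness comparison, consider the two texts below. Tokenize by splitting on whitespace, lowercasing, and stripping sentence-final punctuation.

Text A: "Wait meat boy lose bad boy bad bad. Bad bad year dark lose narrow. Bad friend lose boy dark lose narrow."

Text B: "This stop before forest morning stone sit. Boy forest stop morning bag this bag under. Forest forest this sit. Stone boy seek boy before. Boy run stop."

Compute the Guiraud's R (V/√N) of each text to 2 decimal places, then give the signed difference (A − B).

-0.35

A: V=9, N=21, R=1.96
B: V=12, N=27, R=2.31
Difference = 1.96 − 2.31 = -0.35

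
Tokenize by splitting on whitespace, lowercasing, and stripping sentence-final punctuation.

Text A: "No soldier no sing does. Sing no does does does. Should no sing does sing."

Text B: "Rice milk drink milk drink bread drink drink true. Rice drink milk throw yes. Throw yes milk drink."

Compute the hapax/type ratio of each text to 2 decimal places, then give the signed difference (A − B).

0.11

A: hapax=2, V=5, ratio=0.40
B: hapax=2, V=7, ratio=0.29
Difference = 0.40 − 0.29 = 0.11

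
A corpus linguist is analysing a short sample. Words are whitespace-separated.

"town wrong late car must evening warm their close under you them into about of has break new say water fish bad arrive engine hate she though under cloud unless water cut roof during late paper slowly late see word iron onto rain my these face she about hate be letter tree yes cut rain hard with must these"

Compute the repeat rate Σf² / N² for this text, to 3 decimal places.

Frequencies: late:3, must:2, under:2, about:2, water:2, hate:2, she:2, cut:2, rain:2, these:2, town:1, wrong:1, car:1, evening:1, warm:1, their:1, close:1, you:1, them:1, into:1, … (28 more, each freq 1)
Σf² = 83; N² = 3481
Repeat rate = 83 / 3481 = 0.024

0.024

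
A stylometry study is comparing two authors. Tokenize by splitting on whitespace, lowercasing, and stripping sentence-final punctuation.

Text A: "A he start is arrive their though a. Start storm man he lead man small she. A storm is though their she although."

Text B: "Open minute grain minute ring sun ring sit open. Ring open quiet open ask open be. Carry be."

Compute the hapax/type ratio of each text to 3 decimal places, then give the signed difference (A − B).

-0.292

A: hapax=4, V=13, ratio=0.308
B: hapax=6, V=10, ratio=0.600
Difference = 0.308 − 0.600 = -0.292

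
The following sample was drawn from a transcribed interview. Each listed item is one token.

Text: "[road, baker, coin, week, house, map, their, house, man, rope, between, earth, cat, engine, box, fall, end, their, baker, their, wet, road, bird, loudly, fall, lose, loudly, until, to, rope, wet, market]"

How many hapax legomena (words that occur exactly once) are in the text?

Frequencies: their:3, road:2, baker:2, house:2, rope:2, fall:2, wet:2, loudly:2, coin:1, week:1, map:1, man:1, between:1, earth:1, cat:1, engine:1, box:1, end:1, bird:1, lose:1, … (3 more, each freq 1)
Hapax (freq=1): between, bird, box, cat, coin, earth, end, engine, lose, man, map, market, to, until, week

15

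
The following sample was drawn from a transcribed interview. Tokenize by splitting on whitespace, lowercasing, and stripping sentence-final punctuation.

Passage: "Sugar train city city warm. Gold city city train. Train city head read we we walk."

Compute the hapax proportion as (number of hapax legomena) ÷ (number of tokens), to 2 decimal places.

0.38

Frequencies: city:5, train:3, we:2, sugar:1, warm:1, gold:1, head:1, read:1, walk:1
Hapax count = 6; token count = 16.
Ratio = 6 / 16 = 0.38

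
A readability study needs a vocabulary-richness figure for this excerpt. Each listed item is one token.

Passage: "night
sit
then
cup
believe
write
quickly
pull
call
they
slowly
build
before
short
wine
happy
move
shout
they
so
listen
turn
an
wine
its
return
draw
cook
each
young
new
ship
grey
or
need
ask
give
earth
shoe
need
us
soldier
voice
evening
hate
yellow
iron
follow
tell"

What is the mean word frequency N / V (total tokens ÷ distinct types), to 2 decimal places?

1.07

N = 49 tokens, V = 46 types.
Mean frequency = N / V = 49 / 46 = 1.07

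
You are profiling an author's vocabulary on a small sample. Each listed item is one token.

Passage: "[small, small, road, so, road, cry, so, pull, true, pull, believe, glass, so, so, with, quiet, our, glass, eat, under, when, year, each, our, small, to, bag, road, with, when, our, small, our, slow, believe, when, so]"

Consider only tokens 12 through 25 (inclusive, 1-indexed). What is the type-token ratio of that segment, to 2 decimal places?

Segment tokens 12–25: glass, so, so, with, quiet, our, glass, eat, under, when, year, each, our, small
Segment N = 14, segment V = 11.
TTR = 11 / 14 = 0.79

0.79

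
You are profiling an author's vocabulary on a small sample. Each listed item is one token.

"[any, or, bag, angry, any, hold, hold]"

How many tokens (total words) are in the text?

Tokens: any, or, bag, angry, any, hold, hold
N = 7

7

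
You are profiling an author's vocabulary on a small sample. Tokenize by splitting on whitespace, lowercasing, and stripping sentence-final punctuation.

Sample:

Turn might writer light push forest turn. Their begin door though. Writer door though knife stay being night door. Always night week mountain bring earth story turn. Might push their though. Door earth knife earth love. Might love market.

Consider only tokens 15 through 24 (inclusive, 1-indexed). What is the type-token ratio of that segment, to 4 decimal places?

Segment tokens 15–24: knife, stay, being, night, door, always, night, week, mountain, bring
Segment N = 10, segment V = 9.
TTR = 9 / 10 = 0.9000

0.9000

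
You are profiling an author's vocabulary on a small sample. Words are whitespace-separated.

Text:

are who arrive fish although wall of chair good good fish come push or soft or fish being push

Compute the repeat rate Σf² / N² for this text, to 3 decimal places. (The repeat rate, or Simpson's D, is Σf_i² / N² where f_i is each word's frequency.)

0.086

Frequencies: fish:3, good:2, push:2, or:2, are:1, who:1, arrive:1, although:1, wall:1, of:1, chair:1, come:1, soft:1, being:1
Σf² = 31; N² = 361
Repeat rate = 31 / 361 = 0.086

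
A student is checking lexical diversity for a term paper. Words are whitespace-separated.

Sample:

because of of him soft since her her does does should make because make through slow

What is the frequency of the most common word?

Frequencies: because:2, of:2, her:2, does:2, make:2, him:1, soft:1, since:1, should:1, through:1, slow:1
Most common: 'because' with frequency 2.

2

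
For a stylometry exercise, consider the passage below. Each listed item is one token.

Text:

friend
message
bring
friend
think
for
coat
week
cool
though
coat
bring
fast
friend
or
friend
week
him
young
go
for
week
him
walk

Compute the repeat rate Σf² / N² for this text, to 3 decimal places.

0.087

Frequencies: friend:4, week:3, bring:2, for:2, coat:2, him:2, message:1, think:1, cool:1, though:1, fast:1, or:1, young:1, go:1, walk:1
Σf² = 50; N² = 576
Repeat rate = 50 / 576 = 0.087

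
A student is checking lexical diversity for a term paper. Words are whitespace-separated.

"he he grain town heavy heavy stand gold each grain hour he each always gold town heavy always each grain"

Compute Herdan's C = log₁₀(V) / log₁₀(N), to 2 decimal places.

N = 20, V = 9.
log₁₀(V) = 0.954243, log₁₀(N) = 1.301030
C = 0.954243 / 1.301030 = 0.73

0.73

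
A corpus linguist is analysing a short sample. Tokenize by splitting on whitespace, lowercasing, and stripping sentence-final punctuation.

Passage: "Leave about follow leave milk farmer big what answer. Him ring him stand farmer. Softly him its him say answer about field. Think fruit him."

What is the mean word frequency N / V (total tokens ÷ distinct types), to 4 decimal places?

1.4706

N = 25 tokens, V = 17 types.
Mean frequency = N / V = 25 / 17 = 1.4706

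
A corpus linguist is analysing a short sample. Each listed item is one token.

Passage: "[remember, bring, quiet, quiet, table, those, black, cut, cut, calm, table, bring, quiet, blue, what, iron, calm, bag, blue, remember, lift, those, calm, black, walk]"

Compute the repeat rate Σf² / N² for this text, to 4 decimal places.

Frequencies: quiet:3, calm:3, remember:2, bring:2, table:2, those:2, black:2, cut:2, blue:2, what:1, iron:1, bag:1, lift:1, walk:1
Σf² = 51; N² = 625
Repeat rate = 51 / 625 = 0.0816

0.0816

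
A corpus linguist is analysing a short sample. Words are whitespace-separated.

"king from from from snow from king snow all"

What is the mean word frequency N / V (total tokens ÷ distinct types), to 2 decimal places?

N = 9 tokens, V = 4 types.
Mean frequency = N / V = 9 / 4 = 2.25

2.25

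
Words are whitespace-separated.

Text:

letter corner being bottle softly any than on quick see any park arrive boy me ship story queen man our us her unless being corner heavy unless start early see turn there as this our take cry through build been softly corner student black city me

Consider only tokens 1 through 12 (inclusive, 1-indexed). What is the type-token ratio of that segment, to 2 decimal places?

Segment tokens 1–12: letter, corner, being, bottle, softly, any, than, on, quick, see, any, park
Segment N = 12, segment V = 11.
TTR = 11 / 12 = 0.92

0.92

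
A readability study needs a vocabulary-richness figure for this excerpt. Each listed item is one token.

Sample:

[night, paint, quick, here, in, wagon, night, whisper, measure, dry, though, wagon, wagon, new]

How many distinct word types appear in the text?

11

Distinct types: {dry, here, in, measure, new, night, paint, quick, though, wagon, whisper}
V = 11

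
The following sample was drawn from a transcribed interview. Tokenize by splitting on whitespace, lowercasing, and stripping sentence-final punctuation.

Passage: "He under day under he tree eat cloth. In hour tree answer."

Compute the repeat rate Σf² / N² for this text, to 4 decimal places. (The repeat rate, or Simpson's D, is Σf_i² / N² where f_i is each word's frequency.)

Frequencies: he:2, under:2, tree:2, day:1, eat:1, cloth:1, in:1, hour:1, answer:1
Σf² = 18; N² = 144
Repeat rate = 18 / 144 = 0.1250

0.1250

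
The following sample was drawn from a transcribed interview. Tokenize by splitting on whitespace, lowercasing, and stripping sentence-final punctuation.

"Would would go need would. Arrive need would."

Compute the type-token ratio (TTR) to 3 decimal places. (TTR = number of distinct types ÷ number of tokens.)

0.500

N = 8 tokens, V = 4 types.
TTR = V / N = 4 / 8 = 0.500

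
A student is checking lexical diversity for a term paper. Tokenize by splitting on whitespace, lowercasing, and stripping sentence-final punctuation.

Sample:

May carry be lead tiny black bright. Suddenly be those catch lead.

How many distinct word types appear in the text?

Distinct types: {be, black, bright, carry, catch, lead, may, suddenly, those, tiny}
V = 10

10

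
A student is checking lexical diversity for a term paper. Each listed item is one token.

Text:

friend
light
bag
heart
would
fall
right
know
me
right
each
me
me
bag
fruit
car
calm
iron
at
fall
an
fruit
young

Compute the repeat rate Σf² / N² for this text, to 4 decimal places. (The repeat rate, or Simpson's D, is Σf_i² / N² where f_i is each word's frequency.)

0.0699

Frequencies: me:3, bag:2, fall:2, right:2, fruit:2, friend:1, light:1, heart:1, would:1, know:1, each:1, car:1, calm:1, iron:1, at:1, an:1, young:1
Σf² = 37; N² = 529
Repeat rate = 37 / 529 = 0.0699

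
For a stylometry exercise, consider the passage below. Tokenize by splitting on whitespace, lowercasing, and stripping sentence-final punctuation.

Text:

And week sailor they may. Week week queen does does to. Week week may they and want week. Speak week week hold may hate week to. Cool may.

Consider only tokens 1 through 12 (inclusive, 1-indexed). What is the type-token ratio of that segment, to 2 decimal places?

0.67

Segment tokens 1–12: and, week, sailor, they, may, week, week, queen, does, does, to, week
Segment N = 12, segment V = 8.
TTR = 8 / 12 = 0.67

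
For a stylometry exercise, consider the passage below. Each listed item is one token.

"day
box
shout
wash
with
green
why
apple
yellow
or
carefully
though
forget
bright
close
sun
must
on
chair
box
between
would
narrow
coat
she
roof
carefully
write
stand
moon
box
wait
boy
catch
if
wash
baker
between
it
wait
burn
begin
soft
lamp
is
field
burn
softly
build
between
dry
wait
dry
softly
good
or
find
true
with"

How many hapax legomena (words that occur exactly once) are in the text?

Frequencies: box:3, between:3, wait:3, wash:2, with:2, or:2, carefully:2, burn:2, softly:2, dry:2, day:1, shout:1, green:1, why:1, apple:1, yellow:1, though:1, forget:1, bright:1, close:1, … (26 more, each freq 1)
Hapax (freq=1): apple, baker, begin, boy, bright, build, catch, chair, close, coat, day, field, find, forget, good, green, if, is, it, lamp, moon, must, narrow, on, roof, she, shout, soft, stand, sun, though, true, why, would, write, yellow

36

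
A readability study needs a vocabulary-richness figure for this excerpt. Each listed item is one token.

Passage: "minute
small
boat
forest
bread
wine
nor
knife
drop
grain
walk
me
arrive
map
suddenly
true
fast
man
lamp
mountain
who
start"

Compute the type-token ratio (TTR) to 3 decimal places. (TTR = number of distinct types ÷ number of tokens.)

1.000

N = 22 tokens, V = 22 types.
TTR = V / N = 22 / 22 = 1.000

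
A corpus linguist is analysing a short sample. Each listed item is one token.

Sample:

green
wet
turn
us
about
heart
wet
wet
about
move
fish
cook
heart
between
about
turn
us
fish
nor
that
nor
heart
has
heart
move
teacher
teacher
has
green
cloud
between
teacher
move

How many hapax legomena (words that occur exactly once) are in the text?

3

Frequencies: heart:4, wet:3, about:3, move:3, teacher:3, green:2, turn:2, us:2, fish:2, between:2, nor:2, has:2, cook:1, that:1, cloud:1
Hapax (freq=1): cloud, cook, that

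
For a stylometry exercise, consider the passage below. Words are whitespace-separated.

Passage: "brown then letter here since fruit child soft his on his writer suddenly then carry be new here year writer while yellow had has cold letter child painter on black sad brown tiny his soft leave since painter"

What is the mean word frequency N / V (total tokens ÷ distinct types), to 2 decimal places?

1.46

N = 38 tokens, V = 26 types.
Mean frequency = N / V = 38 / 26 = 1.46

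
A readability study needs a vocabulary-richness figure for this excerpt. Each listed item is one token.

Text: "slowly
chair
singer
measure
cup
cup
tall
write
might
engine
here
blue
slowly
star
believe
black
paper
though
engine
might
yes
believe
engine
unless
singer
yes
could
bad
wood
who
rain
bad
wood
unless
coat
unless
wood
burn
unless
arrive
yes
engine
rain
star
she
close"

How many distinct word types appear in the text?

28

Distinct types: {arrive, bad, believe, black, blue, burn, chair, close, coat, could, cup, engine, here, measure, might, paper, rain, she, singer, slowly, star, tall, though, unless, who, wood, write, yes}
V = 28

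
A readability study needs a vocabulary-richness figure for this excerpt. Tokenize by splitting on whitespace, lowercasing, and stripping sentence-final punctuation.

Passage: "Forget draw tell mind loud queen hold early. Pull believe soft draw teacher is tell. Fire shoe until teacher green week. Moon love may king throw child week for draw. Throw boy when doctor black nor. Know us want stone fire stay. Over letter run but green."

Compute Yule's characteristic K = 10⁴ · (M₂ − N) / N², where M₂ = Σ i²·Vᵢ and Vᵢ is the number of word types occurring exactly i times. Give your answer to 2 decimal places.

Frequencies: draw:3, tell:2, teacher:2, fire:2, green:2, week:2, throw:2, forget:1, mind:1, loud:1, queen:1, hold:1, early:1, pull:1, believe:1, soft:1, is:1, shoe:1, until:1, moon:1, … (19 more, each freq 1)
N = 47. Frequency spectrum: V_1=32, V_2=6, V_3=1
M₂ = 1²·32 + 2²·6 + 3²·1 = 65
K = 10000 × (65 − 47) / 47² = 81.48

81.48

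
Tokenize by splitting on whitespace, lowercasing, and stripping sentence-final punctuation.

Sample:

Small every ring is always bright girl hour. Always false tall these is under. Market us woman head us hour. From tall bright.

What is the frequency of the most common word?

2

Frequencies: is:2, always:2, bright:2, hour:2, tall:2, us:2, small:1, every:1, ring:1, girl:1, false:1, these:1, under:1, market:1, woman:1, head:1, from:1
Most common: 'is' with frequency 2.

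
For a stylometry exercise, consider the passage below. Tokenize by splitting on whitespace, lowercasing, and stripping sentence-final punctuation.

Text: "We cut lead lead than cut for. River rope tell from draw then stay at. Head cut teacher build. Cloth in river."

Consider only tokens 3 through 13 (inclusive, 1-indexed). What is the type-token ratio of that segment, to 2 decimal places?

0.91

Segment tokens 3–13: lead, lead, than, cut, for, river, rope, tell, from, draw, then
Segment N = 11, segment V = 10.
TTR = 10 / 11 = 0.91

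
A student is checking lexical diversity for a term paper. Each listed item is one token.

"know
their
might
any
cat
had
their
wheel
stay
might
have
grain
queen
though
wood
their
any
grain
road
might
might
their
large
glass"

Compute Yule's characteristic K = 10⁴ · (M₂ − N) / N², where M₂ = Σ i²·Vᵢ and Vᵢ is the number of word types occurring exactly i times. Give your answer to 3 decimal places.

Frequencies: their:4, might:4, any:2, grain:2, know:1, cat:1, had:1, wheel:1, stay:1, have:1, queen:1, though:1, wood:1, road:1, large:1, glass:1
N = 24. Frequency spectrum: V_1=12, V_2=2, V_4=2
M₂ = 1²·12 + 2²·2 + 4²·2 = 52
K = 10000 × (52 − 24) / 24² = 486.111

486.111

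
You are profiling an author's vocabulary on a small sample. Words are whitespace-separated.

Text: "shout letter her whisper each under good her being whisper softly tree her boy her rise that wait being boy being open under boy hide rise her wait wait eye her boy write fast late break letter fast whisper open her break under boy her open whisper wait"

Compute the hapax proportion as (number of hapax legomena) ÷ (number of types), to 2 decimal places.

0.48

Frequencies: her:8, boy:5, whisper:4, wait:4, under:3, being:3, open:3, letter:2, rise:2, fast:2, break:2, shout:1, each:1, good:1, softly:1, tree:1, that:1, hide:1, eye:1, write:1, … (1 more, each freq 1)
Hapax count = 10; type count = 21.
Ratio = 10 / 21 = 0.48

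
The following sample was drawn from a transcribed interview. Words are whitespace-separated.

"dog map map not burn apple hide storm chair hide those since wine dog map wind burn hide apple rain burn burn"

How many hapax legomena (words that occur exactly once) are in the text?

Frequencies: burn:4, map:3, hide:3, dog:2, apple:2, not:1, storm:1, chair:1, those:1, since:1, wine:1, wind:1, rain:1
Hapax (freq=1): chair, not, rain, since, storm, those, wind, wine

8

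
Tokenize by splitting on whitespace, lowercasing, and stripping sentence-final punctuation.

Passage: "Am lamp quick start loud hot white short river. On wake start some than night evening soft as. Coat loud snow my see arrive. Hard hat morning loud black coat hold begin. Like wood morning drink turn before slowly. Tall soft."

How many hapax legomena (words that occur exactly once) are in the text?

Frequencies: loud:3, start:2, soft:2, coat:2, morning:2, am:1, lamp:1, quick:1, hot:1, white:1, short:1, river:1, on:1, wake:1, some:1, than:1, night:1, evening:1, as:1, snow:1, … (15 more, each freq 1)
Hapax (freq=1): am, arrive, as, before, begin, black, drink, evening, hard, hat, hold, hot, lamp, like, my, night, on, quick, river, see, short, slowly, snow, some, tall, than, turn, wake, white, wood

30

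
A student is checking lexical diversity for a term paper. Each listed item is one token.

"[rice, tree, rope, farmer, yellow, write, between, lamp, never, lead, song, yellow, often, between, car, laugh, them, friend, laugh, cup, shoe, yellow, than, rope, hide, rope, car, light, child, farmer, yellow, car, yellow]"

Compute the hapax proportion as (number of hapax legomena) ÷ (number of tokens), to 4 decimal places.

Frequencies: yellow:5, rope:3, car:3, farmer:2, between:2, laugh:2, rice:1, tree:1, write:1, lamp:1, never:1, lead:1, song:1, often:1, them:1, friend:1, cup:1, shoe:1, than:1, hide:1, … (2 more, each freq 1)
Hapax count = 16; token count = 33.
Ratio = 16 / 33 = 0.4848

0.4848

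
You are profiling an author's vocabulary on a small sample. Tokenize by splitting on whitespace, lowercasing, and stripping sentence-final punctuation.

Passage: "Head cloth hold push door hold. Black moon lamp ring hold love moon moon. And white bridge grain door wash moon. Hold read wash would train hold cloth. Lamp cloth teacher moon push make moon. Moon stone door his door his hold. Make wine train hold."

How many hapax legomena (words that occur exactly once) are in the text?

Frequencies: hold:7, moon:7, door:4, cloth:3, push:2, lamp:2, wash:2, train:2, make:2, his:2, head:1, black:1, ring:1, love:1, and:1, white:1, bridge:1, grain:1, read:1, would:1, … (3 more, each freq 1)
Hapax (freq=1): and, black, bridge, grain, head, love, read, ring, stone, teacher, white, wine, would

13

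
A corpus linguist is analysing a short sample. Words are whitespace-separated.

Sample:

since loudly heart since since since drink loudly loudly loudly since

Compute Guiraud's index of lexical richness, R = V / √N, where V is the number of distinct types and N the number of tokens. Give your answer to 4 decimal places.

1.2060

N = 11, V = 4.
√N = 3.316625
R = 4 / 3.316625 = 1.2060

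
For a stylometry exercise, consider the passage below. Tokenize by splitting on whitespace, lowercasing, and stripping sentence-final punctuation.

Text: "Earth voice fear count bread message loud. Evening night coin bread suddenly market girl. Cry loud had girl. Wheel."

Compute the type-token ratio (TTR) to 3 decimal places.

0.842

N = 19 tokens, V = 16 types.
TTR = V / N = 16 / 19 = 0.842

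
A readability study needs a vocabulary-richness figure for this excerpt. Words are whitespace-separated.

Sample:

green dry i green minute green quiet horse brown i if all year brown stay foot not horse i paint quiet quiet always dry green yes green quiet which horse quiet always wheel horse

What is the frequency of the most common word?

Frequencies: green:5, quiet:5, horse:4, i:3, dry:2, brown:2, always:2, minute:1, if:1, all:1, year:1, stay:1, foot:1, not:1, paint:1, yes:1, which:1, wheel:1
Most common: 'green' with frequency 5.

5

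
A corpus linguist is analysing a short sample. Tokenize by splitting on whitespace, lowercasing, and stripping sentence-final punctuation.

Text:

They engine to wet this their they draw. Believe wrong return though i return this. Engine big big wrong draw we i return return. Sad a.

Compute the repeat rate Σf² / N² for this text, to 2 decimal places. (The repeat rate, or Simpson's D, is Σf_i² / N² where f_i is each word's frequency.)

0.08

Frequencies: return:4, they:2, engine:2, this:2, draw:2, wrong:2, i:2, big:2, to:1, wet:1, their:1, believe:1, though:1, we:1, sad:1, a:1
Σf² = 52; N² = 676
Repeat rate = 52 / 676 = 0.08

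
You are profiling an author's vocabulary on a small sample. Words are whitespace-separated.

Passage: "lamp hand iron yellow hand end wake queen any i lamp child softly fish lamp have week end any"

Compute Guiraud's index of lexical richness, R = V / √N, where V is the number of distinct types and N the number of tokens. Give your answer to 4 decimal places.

3.2118

N = 19, V = 14.
√N = 4.358899
R = 14 / 4.358899 = 3.2118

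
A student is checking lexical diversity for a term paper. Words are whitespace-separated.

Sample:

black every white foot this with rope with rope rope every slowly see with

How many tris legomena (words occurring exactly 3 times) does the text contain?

2

Frequencies: with:3, rope:3, every:2, black:1, white:1, foot:1, this:1, slowly:1, see:1
Words with frequency 3: rope, with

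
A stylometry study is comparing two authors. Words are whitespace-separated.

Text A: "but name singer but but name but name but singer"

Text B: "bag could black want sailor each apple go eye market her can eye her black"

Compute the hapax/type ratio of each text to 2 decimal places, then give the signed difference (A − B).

-0.75

A: hapax=0, V=3, ratio=0.00
B: hapax=9, V=12, ratio=0.75
Difference = 0.00 − 0.75 = -0.75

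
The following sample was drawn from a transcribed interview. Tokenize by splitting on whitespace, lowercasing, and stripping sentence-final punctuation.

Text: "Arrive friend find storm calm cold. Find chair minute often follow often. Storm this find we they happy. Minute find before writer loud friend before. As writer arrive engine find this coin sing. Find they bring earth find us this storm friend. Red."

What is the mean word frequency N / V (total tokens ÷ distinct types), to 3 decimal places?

1.720

N = 43 tokens, V = 25 types.
Mean frequency = N / V = 43 / 25 = 1.720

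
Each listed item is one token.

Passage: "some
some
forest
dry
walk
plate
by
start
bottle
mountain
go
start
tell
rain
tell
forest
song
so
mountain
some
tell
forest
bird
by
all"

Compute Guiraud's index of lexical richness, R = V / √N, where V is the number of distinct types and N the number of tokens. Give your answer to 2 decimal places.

N = 25, V = 16.
√N = 5.000000
R = 16 / 5.000000 = 3.20

3.20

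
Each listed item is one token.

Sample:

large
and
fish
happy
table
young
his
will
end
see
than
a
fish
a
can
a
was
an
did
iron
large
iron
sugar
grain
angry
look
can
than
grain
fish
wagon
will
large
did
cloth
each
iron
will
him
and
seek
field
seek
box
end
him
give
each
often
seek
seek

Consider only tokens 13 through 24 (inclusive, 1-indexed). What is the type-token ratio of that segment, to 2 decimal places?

Segment tokens 13–24: fish, a, can, a, was, an, did, iron, large, iron, sugar, grain
Segment N = 12, segment V = 10.
TTR = 10 / 12 = 0.83

0.83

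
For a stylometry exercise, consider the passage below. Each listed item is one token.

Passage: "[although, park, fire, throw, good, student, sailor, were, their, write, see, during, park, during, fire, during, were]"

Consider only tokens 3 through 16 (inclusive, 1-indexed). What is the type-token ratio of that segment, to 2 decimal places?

0.79

Segment tokens 3–16: fire, throw, good, student, sailor, were, their, write, see, during, park, during, fire, during
Segment N = 14, segment V = 11.
TTR = 11 / 14 = 0.79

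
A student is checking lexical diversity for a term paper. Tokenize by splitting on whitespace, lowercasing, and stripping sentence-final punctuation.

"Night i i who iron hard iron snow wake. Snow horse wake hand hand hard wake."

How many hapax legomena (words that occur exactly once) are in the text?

Frequencies: wake:3, i:2, iron:2, hard:2, snow:2, hand:2, night:1, who:1, horse:1
Hapax (freq=1): horse, night, who

3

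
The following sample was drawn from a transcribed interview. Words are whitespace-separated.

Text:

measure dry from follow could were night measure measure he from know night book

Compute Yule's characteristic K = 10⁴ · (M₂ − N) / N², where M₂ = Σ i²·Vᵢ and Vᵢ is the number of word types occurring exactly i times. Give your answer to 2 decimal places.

Frequencies: measure:3, from:2, night:2, dry:1, follow:1, could:1, were:1, he:1, know:1, book:1
N = 14. Frequency spectrum: V_1=7, V_2=2, V_3=1
M₂ = 1²·7 + 2²·2 + 3²·1 = 24
K = 10000 × (24 − 14) / 14² = 510.20

510.20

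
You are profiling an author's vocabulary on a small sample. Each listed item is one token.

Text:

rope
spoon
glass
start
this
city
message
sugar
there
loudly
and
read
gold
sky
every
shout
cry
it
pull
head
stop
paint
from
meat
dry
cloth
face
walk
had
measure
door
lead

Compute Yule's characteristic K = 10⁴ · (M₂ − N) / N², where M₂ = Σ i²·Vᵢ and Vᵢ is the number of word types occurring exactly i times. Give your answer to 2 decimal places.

0.00

Frequencies: rope:1, spoon:1, glass:1, start:1, this:1, city:1, message:1, sugar:1, there:1, loudly:1, and:1, read:1, gold:1, sky:1, every:1, shout:1, cry:1, it:1, pull:1, head:1, … (12 more, each freq 1)
N = 32. Frequency spectrum: V_1=32
M₂ = 1²·32 = 32
K = 10000 × (32 − 32) / 32² = 0.00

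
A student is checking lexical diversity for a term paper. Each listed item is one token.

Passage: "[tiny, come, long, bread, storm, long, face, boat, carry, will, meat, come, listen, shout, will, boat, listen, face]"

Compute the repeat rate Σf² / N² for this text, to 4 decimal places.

0.0926

Frequencies: come:2, long:2, face:2, boat:2, will:2, listen:2, tiny:1, bread:1, storm:1, carry:1, meat:1, shout:1
Σf² = 30; N² = 324
Repeat rate = 30 / 324 = 0.0926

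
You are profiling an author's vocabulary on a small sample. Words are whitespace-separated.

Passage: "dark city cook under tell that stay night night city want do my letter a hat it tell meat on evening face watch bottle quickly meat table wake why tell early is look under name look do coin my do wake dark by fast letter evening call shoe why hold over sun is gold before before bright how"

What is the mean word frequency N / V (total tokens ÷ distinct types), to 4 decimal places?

N = 58 tokens, V = 41 types.
Mean frequency = N / V = 58 / 41 = 1.4146

1.4146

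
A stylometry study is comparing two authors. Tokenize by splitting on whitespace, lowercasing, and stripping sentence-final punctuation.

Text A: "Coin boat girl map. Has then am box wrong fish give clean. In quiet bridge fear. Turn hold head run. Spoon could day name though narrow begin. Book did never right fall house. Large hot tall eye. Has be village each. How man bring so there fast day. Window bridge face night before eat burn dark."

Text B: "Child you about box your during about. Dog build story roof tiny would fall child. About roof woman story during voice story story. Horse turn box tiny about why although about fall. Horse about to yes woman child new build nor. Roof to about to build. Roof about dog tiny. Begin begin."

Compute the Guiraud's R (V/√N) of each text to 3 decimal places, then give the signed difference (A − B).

A: V=53, N=56, R=7.082
B: V=24, N=52, R=3.328
Difference = 7.082 − 3.328 = 3.754

3.754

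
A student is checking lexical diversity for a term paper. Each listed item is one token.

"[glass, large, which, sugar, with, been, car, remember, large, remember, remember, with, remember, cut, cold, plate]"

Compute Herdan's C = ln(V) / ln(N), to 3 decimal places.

0.865

N = 16, V = 11.
ln(V) = 2.397895, ln(N) = 2.772589
C = 2.397895 / 2.772589 = 0.865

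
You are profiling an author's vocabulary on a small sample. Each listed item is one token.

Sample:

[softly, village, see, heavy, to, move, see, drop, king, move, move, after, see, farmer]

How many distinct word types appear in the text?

Distinct types: {after, drop, farmer, heavy, king, move, see, softly, to, village}
V = 10

10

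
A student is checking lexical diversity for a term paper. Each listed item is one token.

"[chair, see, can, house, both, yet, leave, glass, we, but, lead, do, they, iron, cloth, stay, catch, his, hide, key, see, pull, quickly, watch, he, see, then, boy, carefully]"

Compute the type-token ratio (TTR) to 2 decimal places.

N = 29 tokens, V = 27 types.
TTR = V / N = 27 / 29 = 0.93

0.93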